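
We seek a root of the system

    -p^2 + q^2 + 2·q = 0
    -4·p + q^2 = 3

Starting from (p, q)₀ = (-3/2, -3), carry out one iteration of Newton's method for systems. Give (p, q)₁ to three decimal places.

(-0.221, -1.853)

At (-3/2, -3): F = (0.750, 12.000).
Jacobian J = [[-2·p, 2·q + 2], [-4, 2·q]].
At the point, J = [[3.000, -4.000], [-4.000, -6.000]] (det J = -34.000).
Solving J·Δ = −F gives Δ = (1.279, 1.147).
Then the next iterate is (p, q)₁ = (-0.221, -1.853).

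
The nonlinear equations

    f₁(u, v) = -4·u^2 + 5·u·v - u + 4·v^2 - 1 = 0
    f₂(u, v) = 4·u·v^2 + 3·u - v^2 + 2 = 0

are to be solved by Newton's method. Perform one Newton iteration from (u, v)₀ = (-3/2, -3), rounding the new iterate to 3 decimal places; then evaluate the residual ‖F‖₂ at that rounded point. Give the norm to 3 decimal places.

19.438

At (-3/2, -3): F = (50.000, -65.500).
Jacobian J = [[-8·u + 5·v - 1, 5·u + 8·v], [4·v^2 + 3, 8·u·v - 2·v]].
At the point, J = [[-4.000, -31.500], [39.000, 42.000]] (det J = 1060.500).
Solving J·Δ = −F gives Δ = (-0.035, 1.592).
Then the next iterate is (u, v)₁ = (-1.535, -1.408).
Re-evaluating at (-1.535, -1.408): F = (9.84636, -16.75979), so ‖F‖₂ = 19.438.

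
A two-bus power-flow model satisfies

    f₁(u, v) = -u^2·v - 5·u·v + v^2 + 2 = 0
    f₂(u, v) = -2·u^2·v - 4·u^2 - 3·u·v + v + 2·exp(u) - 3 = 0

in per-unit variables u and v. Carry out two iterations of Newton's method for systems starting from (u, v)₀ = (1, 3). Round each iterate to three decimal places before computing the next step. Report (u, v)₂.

(0.640, -0.316)

At (1, 3): F = (-7.000, -13.56344).
Jacobian J = [[-2·u·v - 5·v, -u^2 - 5·u + 2·v], [-4·u·v - 8·u - 3·v + 2·exp(u), -2·u^2 - 3·u + 1]].
At the point, J = [[-21.000, 0.000], [-23.56344, -4.000]] (det J = 84.000).
Solving J·Δ = −F gives Δ = (-0.333, -1.427).
Then the next iterate is (u, v)₁ = (0.667, 1.573).
Round to (0.667, 1.573) and repeat: F = (-1.47144, -3.85698), J = [[-9.96338, -0.63389], [-10.35500, -1.89078]].
Δ = (-0.027, -1.889), so (u, v)₂ = (0.640, -0.316).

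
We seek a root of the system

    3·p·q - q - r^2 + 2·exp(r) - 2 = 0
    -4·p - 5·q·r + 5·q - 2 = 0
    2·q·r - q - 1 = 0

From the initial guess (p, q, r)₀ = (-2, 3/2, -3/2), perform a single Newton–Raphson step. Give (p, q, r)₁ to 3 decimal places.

(-3.092, -3.147, -5.363)

At (-2, 3/2, -3/2): F = (-14.30374, 24.750, -7.000).
Jacobian J = [[3·q, 3·p - 1, -2·r + 2·exp(r)], [-4, -5·r + 5, -5·q], [0, 2·r - 1, 2·q]].
At the point, J = [[4.500, -7.000, 3.44626], [-4.000, 12.500, -7.500], [0.000, -4.000, 3.000]] (det J = 4.89017).
Solving J·Δ = −F gives Δ = (-1.092, -4.647, -3.863).
Then the next iterate is (p, q, r)₁ = (-3.092, -3.147, -5.363).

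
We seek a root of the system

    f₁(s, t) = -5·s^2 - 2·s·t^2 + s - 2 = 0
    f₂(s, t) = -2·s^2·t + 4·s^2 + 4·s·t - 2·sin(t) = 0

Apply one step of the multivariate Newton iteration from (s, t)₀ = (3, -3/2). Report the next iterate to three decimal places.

(1.886, -0.379)

At (3, -3/2): F = (-57.500, 46.99499).
Jacobian J = [[-10·s - 2·t^2 + 1, -4·s·t], [-4·s·t + 8·s + 4·t, -2·s^2 + 4·s - 2·cos(t)]].
At the point, J = [[-33.500, 18.000], [36.000, -6.14147]] (det J = -442.26061).
Solving J·Δ = −F gives Δ = (-1.114, 1.121).
Then the next iterate is (s, t)₁ = (1.886, -0.379).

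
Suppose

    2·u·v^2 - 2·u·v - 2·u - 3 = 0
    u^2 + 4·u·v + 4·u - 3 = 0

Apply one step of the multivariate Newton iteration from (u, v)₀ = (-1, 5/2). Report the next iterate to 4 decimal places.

At (-1, 5/2): F = (-8.5000, -16.0000).
Jacobian J = [[2·v^2 - 2·v - 2, 4·u·v - 2·u], [2·u + 4·v + 4, 4·u]].
At the point, J = [[5.5000, -8.0000], [12.0000, -4.0000]] (det J = 74.0000).
Solving J·Δ = −F gives Δ = (1.2703, -0.1892).
Then the next iterate is (u, v)₁ = (0.2703, 2.3108).

(0.2703, 2.3108)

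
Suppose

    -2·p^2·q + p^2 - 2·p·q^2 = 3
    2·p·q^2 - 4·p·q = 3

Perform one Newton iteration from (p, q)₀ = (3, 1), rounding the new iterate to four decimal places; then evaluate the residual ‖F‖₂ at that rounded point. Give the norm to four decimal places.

1.1132

At (3, 1): F = (-18.0000, -9.0000).
Jacobian J = [[-4·p·q + 2·p - 2·q^2, -2·p^2 - 4·p·q], [2·q^2 - 4·q, 4·p·q - 4·p]].
At the point, J = [[-8.0000, -30.0000], [-2.0000, 0.0000]] (det J = -60.0000).
Solving J·Δ = −F gives Δ = (-4.5000, 0.6000).
Then the next iterate is (p, q)₁ = (-1.5000, 1.6000).
Re-evaluating at (-1.5000, 1.6000): F = (-0.2700, -1.0800), so ‖F‖₂ = 1.1132.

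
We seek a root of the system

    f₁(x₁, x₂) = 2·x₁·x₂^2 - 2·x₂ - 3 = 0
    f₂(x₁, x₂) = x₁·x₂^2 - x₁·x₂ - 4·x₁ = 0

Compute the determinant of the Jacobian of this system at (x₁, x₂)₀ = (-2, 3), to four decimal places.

-128.0000

J = [[2·x₂^2, 4·x₁·x₂ - 2], [x₂^2 - x₂ - 4, 2·x₁·x₂ - x₁]].
At the point, J = [[18.0000, -26.0000], [2.0000, -10.0000]].
det J = -128.0000.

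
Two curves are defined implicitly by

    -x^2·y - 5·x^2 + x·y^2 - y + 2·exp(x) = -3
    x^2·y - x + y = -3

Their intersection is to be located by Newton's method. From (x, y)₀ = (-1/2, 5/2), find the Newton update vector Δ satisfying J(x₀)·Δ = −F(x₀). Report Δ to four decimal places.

(-3.7167, -15.7069)

At (-1/2, 5/2): F = (-3.286939, 6.6250).
Jacobian J = [[-2·x·y - 10·x + y^2 + 2·exp(x), -x^2 + 2·x·y - 1], [2·x·y - 1, x^2 + 1]].
At the point, J = [[14.963061, -3.7500], [-3.5000, 1.2500]] (det J = 5.578827).
Solving J·Δ = −F gives Δ = (-3.7167, -15.7069).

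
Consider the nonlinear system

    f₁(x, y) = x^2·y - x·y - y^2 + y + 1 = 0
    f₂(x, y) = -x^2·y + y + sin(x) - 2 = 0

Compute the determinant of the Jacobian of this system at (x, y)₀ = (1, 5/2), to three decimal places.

-17.839

J = [[2·x·y - y, x^2 - x - 2·y + 1], [-2·x·y + cos(x), -x^2 + 1]].
At the point, J = [[2.500, -4.000], [-4.45970, 0.000]].
det J = -17.839.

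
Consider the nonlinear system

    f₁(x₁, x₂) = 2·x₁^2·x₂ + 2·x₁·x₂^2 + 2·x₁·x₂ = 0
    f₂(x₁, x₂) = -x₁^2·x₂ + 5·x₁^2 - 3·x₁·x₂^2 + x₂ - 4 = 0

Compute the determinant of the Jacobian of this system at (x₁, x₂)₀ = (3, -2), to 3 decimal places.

-560.000

J = [[4·x₁·x₂ + 2·x₂^2 + 2·x₂, 2·x₁^2 + 4·x₁·x₂ + 2·x₁], [-2·x₁·x₂ + 10·x₁ - 3·x₂^2, -x₁^2 - 6·x₁·x₂ + 1]].
At the point, J = [[-20.000, 0.000], [30.000, 28.000]].
det J = -560.000.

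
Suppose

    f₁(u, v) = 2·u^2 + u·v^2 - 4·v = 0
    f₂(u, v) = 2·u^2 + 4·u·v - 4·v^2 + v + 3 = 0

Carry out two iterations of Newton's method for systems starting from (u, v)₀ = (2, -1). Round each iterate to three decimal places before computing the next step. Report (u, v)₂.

At (2, -1): F = (14.000, -2.000).
Jacobian J = [[4·u + v^2, 2·u·v - 4], [4·u + 4·v, 4·u - 8·v + 1]].
At the point, J = [[9.000, -8.000], [4.000, 17.000]] (det J = 185.000).
Solving J·Δ = −F gives Δ = (-1.200, 0.400).
Then the next iterate is (u, v)₁ = (0.800, -0.600).
Round to (0.800, -0.600) and repeat: F = (3.968, 0.320), J = [[3.560, -4.960], [0.800, 9.000]].
Δ = (-1.036, 0.057), so (u, v)₂ = (-0.236, -0.543).

(-0.236, -0.543)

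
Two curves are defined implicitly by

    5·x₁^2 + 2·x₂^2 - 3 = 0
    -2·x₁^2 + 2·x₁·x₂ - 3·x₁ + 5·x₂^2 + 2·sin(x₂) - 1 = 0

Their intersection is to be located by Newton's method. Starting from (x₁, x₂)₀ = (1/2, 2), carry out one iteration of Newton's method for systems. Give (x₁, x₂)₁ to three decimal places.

At (1/2, 2): F = (6.250, 20.81859).
Jacobian J = [[10·x₁, 4·x₂], [-4·x₁ + 2·x₂ - 3, 2·x₁ + 10·x₂ + 2·cos(x₂)]].
At the point, J = [[5.000, 8.000], [-1.000, 20.16771]] (det J = 108.83853).
Solving J·Δ = −F gives Δ = (0.372, -1.014).
Then the next iterate is (x₁, x₂)₁ = (0.872, 0.986).

(0.872, 0.986)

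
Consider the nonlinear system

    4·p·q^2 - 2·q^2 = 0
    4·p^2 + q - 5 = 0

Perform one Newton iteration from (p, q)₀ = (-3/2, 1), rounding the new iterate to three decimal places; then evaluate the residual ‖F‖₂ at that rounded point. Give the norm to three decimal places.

2.371

At (-3/2, 1): F = (-8.000, 5.000).
Jacobian J = [[4·q^2, 8·p·q - 4·q], [8·p, 1]].
At the point, J = [[4.000, -16.000], [-12.000, 1.000]] (det J = -188.000).
Solving J·Δ = −F gives Δ = (0.383, -0.404).
Then the next iterate is (p, q)₁ = (-1.117, 0.596).
Re-evaluating at (-1.117, 0.596): F = (-2.29754, 0.58676), so ‖F‖₂ = 2.371.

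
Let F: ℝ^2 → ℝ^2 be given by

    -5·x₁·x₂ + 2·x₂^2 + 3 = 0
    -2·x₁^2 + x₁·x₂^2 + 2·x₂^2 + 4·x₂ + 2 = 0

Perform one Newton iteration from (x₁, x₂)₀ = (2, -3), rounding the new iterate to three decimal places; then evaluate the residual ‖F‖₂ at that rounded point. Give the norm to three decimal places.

10.205

At (2, -3): F = (51.000, 18.000).
Jacobian J = [[-5·x₂, -5·x₁ + 4·x₂], [-4·x₁ + x₂^2, 2·x₁·x₂ + 4·x₂ + 4]].
At the point, J = [[15.000, -22.000], [1.000, -20.000]] (det J = -278.000).
Solving J·Δ = −F gives Δ = (-2.245, 0.788).
Then the next iterate is (x₁, x₂)₁ = (-0.245, -2.212).
Re-evaluating at (-0.245, -2.212): F = (10.07619, 1.61907), so ‖F‖₂ = 10.205.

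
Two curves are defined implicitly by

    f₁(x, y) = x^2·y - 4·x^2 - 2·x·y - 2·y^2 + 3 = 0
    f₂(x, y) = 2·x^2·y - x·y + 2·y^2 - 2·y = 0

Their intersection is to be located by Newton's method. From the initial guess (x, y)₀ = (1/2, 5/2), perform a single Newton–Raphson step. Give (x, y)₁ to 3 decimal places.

(-0.231, 1.791)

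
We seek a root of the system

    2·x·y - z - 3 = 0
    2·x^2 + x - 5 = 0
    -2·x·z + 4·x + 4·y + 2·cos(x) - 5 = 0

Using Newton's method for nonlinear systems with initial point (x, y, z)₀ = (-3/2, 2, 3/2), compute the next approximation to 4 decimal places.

(-1.9000, -5.1713, 10.9139)

At (-3/2, 2, 3/2): F = (-10.5000, -2.0000, 1.641474).
Jacobian J = [[2·y, 2·x, -1], [4·x + 1, 0, 0], [-2·z - 2·sin(x) + 4, 4, -2·x]].
At the point, J = [[4.0000, -3.0000, -1.0000], [-5.0000, 0.0000, 0.0000], [2.994990, 4.0000, 3.0000]] (det J = -25.0000).
Solving J·Δ = −F gives Δ = (-0.4000, -7.1713, 9.4139).
Then the next iterate is (x, y, z)₁ = (-1.9000, -5.1713, 10.9139).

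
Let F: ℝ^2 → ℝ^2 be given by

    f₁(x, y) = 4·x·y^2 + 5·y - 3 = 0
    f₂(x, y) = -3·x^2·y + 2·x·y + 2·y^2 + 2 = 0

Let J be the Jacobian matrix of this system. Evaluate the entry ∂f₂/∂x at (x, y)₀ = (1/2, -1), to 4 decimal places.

∂f₂/∂x = -6·x·y + 2·y.
At (1/2, -1) this is 1.0000.

1.0000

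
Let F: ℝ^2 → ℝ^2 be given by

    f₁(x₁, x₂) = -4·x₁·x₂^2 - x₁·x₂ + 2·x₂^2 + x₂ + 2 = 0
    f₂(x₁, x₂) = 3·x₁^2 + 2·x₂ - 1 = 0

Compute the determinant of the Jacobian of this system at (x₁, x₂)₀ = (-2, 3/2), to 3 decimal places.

J = [[-4·x₂^2 - x₂, -8·x₁·x₂ - x₁ + 4·x₂ + 1], [6·x₁, 2]].
At the point, J = [[-10.500, 33.000], [-12.000, 2.000]].
det J = 375.000.

375.000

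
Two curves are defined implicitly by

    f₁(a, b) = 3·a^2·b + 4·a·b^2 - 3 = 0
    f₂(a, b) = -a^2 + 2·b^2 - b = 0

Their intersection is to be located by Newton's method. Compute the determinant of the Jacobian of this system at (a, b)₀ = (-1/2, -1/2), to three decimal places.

J = [[6·a·b + 4·b^2, 3·a^2 + 8·a·b], [-2·a, 4·b - 1]].
At the point, J = [[2.500, 2.750], [1.000, -3.000]].
det J = -10.250.

-10.250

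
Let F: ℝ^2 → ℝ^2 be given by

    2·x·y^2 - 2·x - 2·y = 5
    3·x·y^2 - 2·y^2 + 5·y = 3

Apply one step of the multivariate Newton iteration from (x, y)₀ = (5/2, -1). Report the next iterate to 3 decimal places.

At (5/2, -1): F = (-3.000, -2.500).
Jacobian J = [[2·y^2 - 2, 4·x·y - 2], [3·y^2, 6·x·y - 4·y + 5]].
At the point, J = [[0.000, -12.000], [3.000, -6.000]] (det J = 36.000).
Solving J·Δ = −F gives Δ = (0.333, -0.250).
Then the next iterate is (x, y)₁ = (2.833, -1.250).

(2.833, -1.250)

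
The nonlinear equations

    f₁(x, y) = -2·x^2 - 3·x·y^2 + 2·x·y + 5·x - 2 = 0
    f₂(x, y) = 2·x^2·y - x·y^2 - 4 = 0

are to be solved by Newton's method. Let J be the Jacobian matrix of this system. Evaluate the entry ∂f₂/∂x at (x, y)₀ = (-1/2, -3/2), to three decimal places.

0.750

∂f₂/∂x = 4·x·y - y^2.
At (-1/2, -3/2) this is 0.750.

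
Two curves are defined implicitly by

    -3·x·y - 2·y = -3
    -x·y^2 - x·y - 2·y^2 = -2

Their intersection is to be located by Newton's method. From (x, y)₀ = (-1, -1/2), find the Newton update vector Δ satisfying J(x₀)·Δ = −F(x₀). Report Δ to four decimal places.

At (-1, -1/2): F = (2.5000, 1.2500).
Jacobian J = [[-3·y, -3·x - 2], [-y^2 - y, -2·x·y - x - 4·y]].
At the point, J = [[1.5000, 1.0000], [0.2500, 2.0000]] (det J = 2.7500).
Solving J·Δ = −F gives Δ = (-1.3636, -0.4545).

(-1.3636, -0.4545)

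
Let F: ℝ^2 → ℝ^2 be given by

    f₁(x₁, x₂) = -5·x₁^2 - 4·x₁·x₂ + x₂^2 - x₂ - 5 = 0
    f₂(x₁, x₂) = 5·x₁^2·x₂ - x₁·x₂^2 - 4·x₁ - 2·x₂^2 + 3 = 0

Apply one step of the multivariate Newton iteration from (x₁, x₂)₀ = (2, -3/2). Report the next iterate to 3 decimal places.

(1.067, -1.182)

At (2, -3/2): F = (-9.250, -44.000).
Jacobian J = [[-10·x₁ - 4·x₂, -4·x₁ + 2·x₂ - 1], [10·x₁·x₂ - x₂^2 - 4, 5·x₁^2 - 2·x₁·x₂ - 4·x₂]].
At the point, J = [[-14.000, -12.000], [-36.250, 32.000]] (det J = -883.000).
Solving J·Δ = −F gives Δ = (-0.933, 0.318).
Then the next iterate is (x₁, x₂)₁ = (1.067, -1.182).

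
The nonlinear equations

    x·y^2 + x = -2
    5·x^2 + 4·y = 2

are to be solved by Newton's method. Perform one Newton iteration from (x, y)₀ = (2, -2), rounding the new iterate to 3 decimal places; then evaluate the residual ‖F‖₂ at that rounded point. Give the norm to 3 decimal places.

5.109

At (2, -2): F = (12.000, 10.000).
Jacobian J = [[y^2 + 1, 2·x·y], [10·x, 4]].
At the point, J = [[5.000, -8.000], [20.000, 4.000]] (det J = 180.000).
Solving J·Δ = −F gives Δ = (-0.711, 1.056).
Then the next iterate is (x, y)₁ = (1.289, -0.944).
Re-evaluating at (1.289, -0.944): F = (4.43767, 2.53160), so ‖F‖₂ = 5.109.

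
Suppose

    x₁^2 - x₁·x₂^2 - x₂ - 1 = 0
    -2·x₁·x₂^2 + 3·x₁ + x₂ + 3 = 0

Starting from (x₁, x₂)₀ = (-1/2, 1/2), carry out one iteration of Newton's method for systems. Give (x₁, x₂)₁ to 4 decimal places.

At (-1/2, 1/2): F = (-1.1250, 2.2500).
Jacobian J = [[2·x₁ - x₂^2, -2·x₁·x₂ - 1], [-2·x₂^2 + 3, -4·x₁·x₂ + 1]].
At the point, J = [[-1.2500, -0.5000], [2.5000, 2.0000]] (det J = -1.2500).
Solving J·Δ = −F gives Δ = (-0.9000, 0.0000).
Then the next iterate is (x₁, x₂)₁ = (-1.4000, 0.5000).

(-1.4000, 0.5000)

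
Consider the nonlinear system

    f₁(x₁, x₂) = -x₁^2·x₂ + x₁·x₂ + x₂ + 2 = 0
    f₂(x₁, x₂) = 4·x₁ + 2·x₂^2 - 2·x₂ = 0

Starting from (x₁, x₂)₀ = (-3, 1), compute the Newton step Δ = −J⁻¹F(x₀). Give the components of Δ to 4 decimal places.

(2.5862, 0.8276)

At (-3, 1): F = (-9.0000, -12.0000).
Jacobian J = [[-2·x₁·x₂ + x₂, -x₁^2 + x₁ + 1], [4, 4·x₂ - 2]].
At the point, J = [[7.0000, -11.0000], [4.0000, 2.0000]] (det J = 58.0000).
Solving J·Δ = −F gives Δ = (2.5862, 0.8276).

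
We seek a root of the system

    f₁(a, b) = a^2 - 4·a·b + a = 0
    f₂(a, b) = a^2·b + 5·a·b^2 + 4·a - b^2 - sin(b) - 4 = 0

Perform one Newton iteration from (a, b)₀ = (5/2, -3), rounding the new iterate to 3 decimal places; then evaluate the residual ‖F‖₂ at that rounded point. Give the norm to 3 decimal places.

12.628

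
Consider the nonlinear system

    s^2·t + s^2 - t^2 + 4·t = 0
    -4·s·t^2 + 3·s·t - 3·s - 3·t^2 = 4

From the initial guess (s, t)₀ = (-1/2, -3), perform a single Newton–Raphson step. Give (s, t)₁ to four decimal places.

(-0.4501, -0.9122)

At (-1/2, -3): F = (-21.5000, -7.0000).
Jacobian J = [[2·s·t + 2·s, s^2 - 2·t + 4], [-4·t^2 + 3·t - 3, -8·s·t + 3·s - 6·t]].
At the point, J = [[2.0000, 10.2500], [-48.0000, 4.5000]] (det J = 501.0000).
Solving J·Δ = −F gives Δ = (0.0499, 2.0878).
Then the next iterate is (s, t)₁ = (-0.4501, -0.9122).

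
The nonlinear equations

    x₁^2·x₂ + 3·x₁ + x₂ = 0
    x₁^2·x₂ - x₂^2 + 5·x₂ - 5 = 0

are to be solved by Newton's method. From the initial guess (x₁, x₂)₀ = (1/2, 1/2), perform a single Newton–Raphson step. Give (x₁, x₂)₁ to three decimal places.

At (1/2, 1/2): F = (2.125, -2.625).
Jacobian J = [[2·x₁·x₂ + 3, x₁^2 + 1], [2·x₁·x₂, x₁^2 - 2·x₂ + 5]].
At the point, J = [[3.500, 1.250], [0.500, 4.250]] (det J = 14.250).
Solving J·Δ = −F gives Δ = (-0.864, 0.719).
Then the next iterate is (x₁, x₂)₁ = (-0.364, 1.219).

(-0.364, 1.219)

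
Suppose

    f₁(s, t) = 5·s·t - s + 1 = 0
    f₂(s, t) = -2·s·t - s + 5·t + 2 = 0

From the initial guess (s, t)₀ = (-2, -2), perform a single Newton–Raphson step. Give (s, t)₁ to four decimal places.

(-1.0290, -0.7681)

At (-2, -2): F = (23.0000, -14.0000).
Jacobian J = [[5·t - 1, 5·s], [-2·t - 1, -2·s + 5]].
At the point, J = [[-11.0000, -10.0000], [3.0000, 9.0000]] (det J = -69.0000).
Solving J·Δ = −F gives Δ = (0.9710, 1.2319).
Then the next iterate is (s, t)₁ = (-1.0290, -0.7681).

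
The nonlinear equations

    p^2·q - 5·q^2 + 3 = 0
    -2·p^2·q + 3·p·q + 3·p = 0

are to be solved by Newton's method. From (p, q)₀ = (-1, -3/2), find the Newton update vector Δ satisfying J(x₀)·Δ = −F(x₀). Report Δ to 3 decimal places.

At (-1, -3/2): F = (-9.750, 4.500).
Jacobian J = [[2·p·q, p^2 - 10·q], [-4·p·q + 3·q + 3, -2·p^2 + 3·p]].
At the point, J = [[3.000, 16.000], [-7.500, -5.000]] (det J = 105.000).
Solving J·Δ = −F gives Δ = (0.221, 0.568).

(0.221, 0.568)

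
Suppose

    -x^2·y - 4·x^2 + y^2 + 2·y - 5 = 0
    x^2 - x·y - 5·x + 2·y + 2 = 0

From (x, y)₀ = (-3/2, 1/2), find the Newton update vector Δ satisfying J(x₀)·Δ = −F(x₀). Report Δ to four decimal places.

At (-3/2, 1/2): F = (-13.8750, 13.5000).
Jacobian J = [[-2·x·y - 8·x, -x^2 + 2·y + 2], [2·x - y - 5, -x + 2]].
At the point, J = [[13.5000, 0.7500], [-8.5000, 3.5000]] (det J = 53.6250).
Solving J·Δ = −F gives Δ = (1.0944, -1.1993).

(1.0944, -1.1993)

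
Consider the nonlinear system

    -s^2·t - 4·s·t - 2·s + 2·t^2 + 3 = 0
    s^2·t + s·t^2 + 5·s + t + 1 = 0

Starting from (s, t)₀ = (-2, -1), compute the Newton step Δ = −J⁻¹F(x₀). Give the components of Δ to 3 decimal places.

At (-2, -1): F = (5.000, -16.000).
Jacobian J = [[-2·s·t - 4·t - 2, -s^2 - 4·s + 4·t], [2·s·t + t^2 + 5, s^2 + 2·s·t + 1]].
At the point, J = [[-2.000, 0.000], [10.000, 9.000]] (det J = -18.000).
Solving J·Δ = −F gives Δ = (2.500, -1.000).

(2.500, -1.000)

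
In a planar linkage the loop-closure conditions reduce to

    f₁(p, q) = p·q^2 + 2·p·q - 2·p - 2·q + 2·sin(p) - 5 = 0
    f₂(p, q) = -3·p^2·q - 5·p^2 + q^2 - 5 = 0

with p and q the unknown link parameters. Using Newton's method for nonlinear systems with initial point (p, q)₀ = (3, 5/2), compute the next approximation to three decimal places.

(1.643, 2.070)

At (3, 5/2): F = (18.03224, -111.250).
Jacobian J = [[q^2 + 2·q + 2·cos(p) - 2, 2·p·q + 2·p - 2], [-6·p·q - 10·p, -3·p^2 + 2·q]].
At the point, J = [[7.27002, 19.000], [-75.000, -22.000]] (det J = 1265.05967).
Solving J·Δ = −F gives Δ = (-1.357, -0.430).
Then the next iterate is (p, q)₁ = (1.643, 2.070).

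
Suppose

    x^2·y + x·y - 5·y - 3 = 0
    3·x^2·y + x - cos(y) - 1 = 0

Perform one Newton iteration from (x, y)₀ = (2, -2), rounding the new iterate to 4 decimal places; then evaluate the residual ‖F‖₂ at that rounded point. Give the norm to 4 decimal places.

6.4627

At (2, -2): F = (-5.0000, -22.583853).
Jacobian J = [[2·x·y + y, x^2 + x - 5], [6·x·y + 1, 3·x^2 + sin(y)]].
At the point, J = [[-10.0000, 1.0000], [-23.0000, 11.090703]] (det J = -87.907026).
Solving J·Δ = −F gives Δ = (-0.3739, 1.2609).
Then the next iterate is (x, y)₁ = (1.6261, -0.7391).
Re-evaluating at (1.6261, -0.7391): F = (-2.460680, -5.975962), so ‖F‖₂ = 6.4627.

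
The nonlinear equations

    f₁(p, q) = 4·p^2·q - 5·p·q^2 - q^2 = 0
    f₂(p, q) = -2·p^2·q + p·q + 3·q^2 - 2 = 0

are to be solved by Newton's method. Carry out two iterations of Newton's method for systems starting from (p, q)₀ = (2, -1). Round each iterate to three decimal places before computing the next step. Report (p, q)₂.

(4.074, 1.457)

At (2, -1): F = (-27.000, 7.000).
Jacobian J = [[8·p·q - 5·q^2, 4·p^2 - 10·p·q - 2·q], [-4·p·q + q, -2·p^2 + p + 6·q]].
At the point, J = [[-21.000, 38.000], [7.000, -12.000]] (det J = -14.000).
Solving J·Δ = −F gives Δ = (4.143, 3.000).
Then the next iterate is (p, q)₁ = (6.143, 2.000).
Round to (6.143, 2.000) and repeat: F = (175.03159, -128.65980), J = [[78.288, 24.08580], [-47.144, -57.32990]].
Δ = (-2.069, -0.543), so (p, q)₂ = (4.074, 1.457).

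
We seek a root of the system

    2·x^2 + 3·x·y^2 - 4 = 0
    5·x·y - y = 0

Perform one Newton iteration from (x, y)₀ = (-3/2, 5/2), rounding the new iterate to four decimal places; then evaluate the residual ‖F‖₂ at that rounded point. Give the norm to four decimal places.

5.9941

At (-3/2, 5/2): F = (-27.6250, -21.2500).
Jacobian J = [[4·x + 3·y^2, 6·x·y], [5·y, 5·x - 1]].
At the point, J = [[12.7500, -22.5000], [12.5000, -8.5000]] (det J = 172.8750).
Solving J·Δ = −F gives Δ = (1.4074, -0.4302).
Then the next iterate is (x, y)₁ = (-0.0926, 2.0698).
Re-evaluating at (-0.0926, 2.0698): F = (-5.172966, -3.028117), so ‖F‖₂ = 5.9941.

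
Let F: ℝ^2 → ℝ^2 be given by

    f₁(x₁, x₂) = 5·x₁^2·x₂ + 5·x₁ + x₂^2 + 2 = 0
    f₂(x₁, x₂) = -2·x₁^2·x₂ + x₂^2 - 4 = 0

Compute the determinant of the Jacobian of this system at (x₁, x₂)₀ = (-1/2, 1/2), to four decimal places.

-1.0000

J = [[10·x₁·x₂ + 5, 5·x₁^2 + 2·x₂], [-4·x₁·x₂, -2·x₁^2 + 2·x₂]].
At the point, J = [[2.5000, 2.2500], [1.0000, 0.5000]].
det J = -1.0000.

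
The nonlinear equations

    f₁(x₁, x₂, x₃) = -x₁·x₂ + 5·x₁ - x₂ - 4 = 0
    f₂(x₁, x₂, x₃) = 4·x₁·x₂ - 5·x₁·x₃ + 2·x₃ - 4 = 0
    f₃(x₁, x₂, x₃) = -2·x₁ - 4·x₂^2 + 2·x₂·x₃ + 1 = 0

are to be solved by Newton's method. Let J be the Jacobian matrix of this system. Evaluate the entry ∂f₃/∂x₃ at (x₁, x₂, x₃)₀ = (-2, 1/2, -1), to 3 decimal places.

1.000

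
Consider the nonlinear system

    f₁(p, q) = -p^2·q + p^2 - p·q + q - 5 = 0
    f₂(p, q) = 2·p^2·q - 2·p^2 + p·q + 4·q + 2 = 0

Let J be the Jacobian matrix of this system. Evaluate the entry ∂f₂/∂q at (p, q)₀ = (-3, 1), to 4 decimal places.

19.0000

∂f₂/∂q = 2·p^2 + p + 4.
At (-3, 1) this is 19.0000.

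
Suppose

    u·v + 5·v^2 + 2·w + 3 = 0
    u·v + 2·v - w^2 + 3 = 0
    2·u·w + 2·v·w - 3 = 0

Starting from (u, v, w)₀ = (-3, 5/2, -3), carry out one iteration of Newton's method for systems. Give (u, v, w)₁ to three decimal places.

(-2.005, 1.370, -2.186)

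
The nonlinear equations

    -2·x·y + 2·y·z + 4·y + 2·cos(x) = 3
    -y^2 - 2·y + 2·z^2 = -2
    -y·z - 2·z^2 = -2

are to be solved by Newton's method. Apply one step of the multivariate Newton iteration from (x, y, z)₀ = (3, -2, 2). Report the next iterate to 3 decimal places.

(-4.806, 9.000, -2.000)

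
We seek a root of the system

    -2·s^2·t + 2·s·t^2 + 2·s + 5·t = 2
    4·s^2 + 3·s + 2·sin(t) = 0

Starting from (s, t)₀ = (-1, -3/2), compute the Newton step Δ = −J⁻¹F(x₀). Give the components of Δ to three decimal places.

(-0.158, 1.453)

At (-1, -3/2): F = (-13.000, -0.99499).
Jacobian J = [[-4·s·t + 2·t^2 + 2, -2·s^2 + 4·s·t + 5], [8·s + 3, 2·cos(t)]].
At the point, J = [[0.500, 9.000], [-5.000, 0.14147]] (det J = 45.07074).
Solving J·Δ = −F gives Δ = (-0.158, 1.453).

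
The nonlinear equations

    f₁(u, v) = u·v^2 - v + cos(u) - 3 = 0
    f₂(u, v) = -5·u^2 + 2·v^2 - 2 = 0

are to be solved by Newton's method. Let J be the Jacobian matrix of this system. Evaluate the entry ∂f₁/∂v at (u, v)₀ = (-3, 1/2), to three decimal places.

-4.000

∂f₁/∂v = 2·u·v - 1.
At (-3, 1/2) this is -4.000.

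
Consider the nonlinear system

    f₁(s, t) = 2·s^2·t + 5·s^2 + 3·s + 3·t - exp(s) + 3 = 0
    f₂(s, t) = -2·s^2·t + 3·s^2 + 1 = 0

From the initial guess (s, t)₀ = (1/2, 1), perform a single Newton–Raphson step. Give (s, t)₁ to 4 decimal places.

At (1/2, 1): F = (7.601279, 1.2500).
Jacobian J = [[4·s·t + 10·s - exp(s) + 3, 2·s^2 + 3], [-4·s·t + 6·s, -2·s^2]].
At the point, J = [[8.351279, 3.5000], [1.0000, -0.5000]] (det J = -7.675639).
Solving J·Δ = −F gives Δ = (-1.0651, 0.3697).
Then the next iterate is (s, t)₁ = (-0.5651, 1.3697).

(-0.5651, 1.3697)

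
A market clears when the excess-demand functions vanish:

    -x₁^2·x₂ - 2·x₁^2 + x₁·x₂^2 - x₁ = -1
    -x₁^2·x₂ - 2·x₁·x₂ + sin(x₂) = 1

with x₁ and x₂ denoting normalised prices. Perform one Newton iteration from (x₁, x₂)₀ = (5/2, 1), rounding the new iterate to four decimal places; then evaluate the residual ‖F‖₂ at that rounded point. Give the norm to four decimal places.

5.7195

At (5/2, 1): F = (-17.7500, -11.408529).
Jacobian J = [[-2·x₁·x₂ - 4·x₁ + x₂^2 - 1, -x₁^2 + 2·x₁·x₂], [-2·x₁·x₂ - 2·x₂, -x₁^2 - 2·x₁ + cos(x₂)]].
At the point, J = [[-15.0000, -1.2500], [-7.0000, -10.709698]] (det J = 151.895465).
Solving J·Δ = −F gives Δ = (-1.1576, -0.3086).
Then the next iterate is (x₁, x₂)₁ = (1.3424, 0.6914).
Re-evaluating at (1.3424, 0.6914): F = (-4.550692, -3.464583), so ‖F‖₂ = 5.7195.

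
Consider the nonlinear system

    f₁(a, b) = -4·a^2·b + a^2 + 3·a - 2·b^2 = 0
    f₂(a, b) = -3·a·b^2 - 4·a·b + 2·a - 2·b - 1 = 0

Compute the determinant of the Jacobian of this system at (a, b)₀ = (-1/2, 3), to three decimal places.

J = [[-8·a·b + 2·a + 3, -4·a^2 - 4·b], [-3·b^2 - 4·b + 2, -6·a·b - 4·a - 2]].
At the point, J = [[14.000, -13.000], [-37.000, 9.000]].
det J = -355.000.

-355.000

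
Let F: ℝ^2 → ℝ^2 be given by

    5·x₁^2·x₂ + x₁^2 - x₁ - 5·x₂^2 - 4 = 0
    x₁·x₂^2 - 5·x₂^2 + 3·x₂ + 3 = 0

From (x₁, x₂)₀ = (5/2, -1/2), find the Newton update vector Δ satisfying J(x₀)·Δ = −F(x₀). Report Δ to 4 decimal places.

(-2.2559, -0.0566)

At (5/2, -1/2): F = (-17.1250, 0.8750).
Jacobian J = [[10·x₁·x₂ + 2·x₁ - 1, 5·x₁^2 - 10·x₂], [x₂^2, 2·x₁·x₂ - 10·x₂ + 3]].
At the point, J = [[-8.5000, 36.2500], [0.2500, 5.5000]] (det J = -55.8125).
Solving J·Δ = −F gives Δ = (-2.2559, -0.0566).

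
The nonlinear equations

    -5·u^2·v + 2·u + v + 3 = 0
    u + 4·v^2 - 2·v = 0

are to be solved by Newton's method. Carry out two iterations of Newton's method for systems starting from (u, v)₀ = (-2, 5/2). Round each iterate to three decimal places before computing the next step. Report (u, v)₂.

(-1.046, 0.992)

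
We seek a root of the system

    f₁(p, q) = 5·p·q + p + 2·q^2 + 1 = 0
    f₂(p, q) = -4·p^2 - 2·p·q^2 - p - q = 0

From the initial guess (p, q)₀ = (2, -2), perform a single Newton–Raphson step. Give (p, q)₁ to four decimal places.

(1.1647, -1.2588)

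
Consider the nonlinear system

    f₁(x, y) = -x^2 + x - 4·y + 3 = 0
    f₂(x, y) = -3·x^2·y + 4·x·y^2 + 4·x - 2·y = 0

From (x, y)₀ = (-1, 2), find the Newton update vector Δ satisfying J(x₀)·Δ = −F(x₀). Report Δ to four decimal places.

At (-1, 2): F = (-7.0000, -30.0000).
Jacobian J = [[-2·x + 1, -4], [-6·x·y + 4·y^2 + 4, -3·x^2 + 8·x·y - 2]].
At the point, J = [[3.0000, -4.0000], [32.0000, -21.0000]] (det J = 65.0000).
Solving J·Δ = −F gives Δ = (-0.4154, -2.0615).

(-0.4154, -2.0615)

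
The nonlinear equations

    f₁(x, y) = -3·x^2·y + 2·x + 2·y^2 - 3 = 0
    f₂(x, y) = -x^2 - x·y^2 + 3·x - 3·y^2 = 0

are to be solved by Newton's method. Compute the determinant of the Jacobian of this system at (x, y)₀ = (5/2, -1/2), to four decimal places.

J = [[-6·x·y + 2, -3·x^2 + 4·y], [-2·x - y^2 + 3, -2·x·y - 6·y]].
At the point, J = [[9.5000, -20.7500], [-2.2500, 5.5000]].
det J = 5.5625.

5.5625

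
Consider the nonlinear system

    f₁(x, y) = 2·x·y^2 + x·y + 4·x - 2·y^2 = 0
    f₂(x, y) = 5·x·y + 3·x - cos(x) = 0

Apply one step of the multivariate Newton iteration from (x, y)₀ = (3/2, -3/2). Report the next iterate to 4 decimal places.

At (3/2, -3/2): F = (6.0000, -6.820737).
Jacobian J = [[2·y^2 + y + 4, 4·x·y + x - 4·y], [5·y + sin(x) + 3, 5·x]].
At the point, J = [[7.0000, -1.5000], [-3.502505, 7.5000]] (det J = 47.246242).
Solving J·Δ = −F gives Δ = (-0.7359, 0.5658).
Then the next iterate is (x, y)₁ = (0.7641, -0.9342).

(0.7641, -0.9342)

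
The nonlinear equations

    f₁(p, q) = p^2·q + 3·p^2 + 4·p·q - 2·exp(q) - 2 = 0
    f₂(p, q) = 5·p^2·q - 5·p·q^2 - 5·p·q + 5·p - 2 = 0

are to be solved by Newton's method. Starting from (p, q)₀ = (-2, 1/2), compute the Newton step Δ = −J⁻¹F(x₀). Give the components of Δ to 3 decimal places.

(0.420, -0.046)

At (-2, 1/2): F = (4.70256, 5.500).
Jacobian J = [[2·p·q + 6·p + 4·q, p^2 + 4·p - 2·exp(q)], [10·p·q - 5·q^2 - 5·q + 5, 5·p^2 - 10·p·q - 5·p]].
At the point, J = [[-12.000, -7.29744], [-8.750, 40.000]] (det J = -543.85262).
Solving J·Δ = −F gives Δ = (0.420, -0.046).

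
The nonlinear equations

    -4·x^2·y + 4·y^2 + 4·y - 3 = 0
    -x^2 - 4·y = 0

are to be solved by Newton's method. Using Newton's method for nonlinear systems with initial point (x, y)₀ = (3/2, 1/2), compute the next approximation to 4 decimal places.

At (3/2, 1/2): F = (-4.5000, -4.2500).
Jacobian J = [[-8·x·y, -4·x^2 + 8·y + 4], [-2·x, -4]].
At the point, J = [[-6.0000, -1.0000], [-3.0000, -4.0000]] (det J = 21.0000).
Solving J·Δ = −F gives Δ = (-0.6548, -0.5714).
Then the next iterate is (x, y)₁ = (0.8452, -0.0714).

(0.8452, -0.0714)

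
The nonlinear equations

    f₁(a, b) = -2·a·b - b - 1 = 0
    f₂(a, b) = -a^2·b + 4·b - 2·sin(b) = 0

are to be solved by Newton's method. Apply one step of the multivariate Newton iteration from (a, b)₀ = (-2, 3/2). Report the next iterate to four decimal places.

(-1.6876, 0.6457)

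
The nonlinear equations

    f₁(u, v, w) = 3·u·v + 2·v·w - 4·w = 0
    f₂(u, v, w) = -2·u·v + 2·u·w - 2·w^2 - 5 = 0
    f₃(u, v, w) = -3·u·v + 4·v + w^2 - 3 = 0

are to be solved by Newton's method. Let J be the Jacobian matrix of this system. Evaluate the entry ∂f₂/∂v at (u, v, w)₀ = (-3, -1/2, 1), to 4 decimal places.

6.0000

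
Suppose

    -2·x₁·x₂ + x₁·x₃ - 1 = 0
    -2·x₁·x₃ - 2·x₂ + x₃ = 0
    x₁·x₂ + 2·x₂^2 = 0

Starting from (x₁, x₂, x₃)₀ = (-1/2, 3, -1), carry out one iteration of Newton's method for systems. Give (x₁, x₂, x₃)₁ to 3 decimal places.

At (-1/2, 3, -1): F = (2.500, -8.000, 16.500).
Jacobian J = [[-2·x₂ + x₃, -2·x₁, x₁], [-2·x₃, -2, -2·x₁ + 1], [x₂, x₁ + 4·x₂, 0]].
At the point, J = [[-7.000, 1.000, -0.500], [2.000, -2.000, 2.000], [3.000, 11.500, 0.000]] (det J = 152.500).
Solving J·Δ = −F gives Δ = (-0.033, -1.426, 2.607).
Then the next iterate is (x₁, x₂, x₃)₁ = (-0.533, 1.574, 1.607).

(-0.533, 1.574, 1.607)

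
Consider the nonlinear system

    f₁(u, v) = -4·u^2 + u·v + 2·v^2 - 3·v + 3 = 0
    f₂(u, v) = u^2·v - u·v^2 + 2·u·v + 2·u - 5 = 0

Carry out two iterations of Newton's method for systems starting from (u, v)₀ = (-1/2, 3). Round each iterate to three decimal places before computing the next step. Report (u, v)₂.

At (-1/2, 3): F = (9.500, -3.750).
Jacobian J = [[-8·u + v, u + 4·v - 3], [2·u·v - v^2 + 2·v + 2, u^2 - 2·u·v + 2·u]].
At the point, J = [[7.000, 8.500], [-4.000, 2.250]] (det J = 49.750).
Solving J·Δ = −F gives Δ = (-1.070, -0.236).
Then the next iterate is (u, v)₁ = (-1.570, 2.764).
Round to (-1.570, 2.764) and repeat: F = (-4.21169, 1.98835), J = [[15.324, 6.486], [-8.79066, 8.00386]].
Δ = (0.259, 0.036), so (u, v)₂ = (-1.311, 2.800).

(-1.311, 2.800)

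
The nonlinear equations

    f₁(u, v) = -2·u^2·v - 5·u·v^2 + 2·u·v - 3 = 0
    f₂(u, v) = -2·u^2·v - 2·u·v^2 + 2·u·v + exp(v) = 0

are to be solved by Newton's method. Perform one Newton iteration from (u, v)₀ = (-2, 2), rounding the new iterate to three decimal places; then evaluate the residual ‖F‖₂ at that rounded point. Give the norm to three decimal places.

3.174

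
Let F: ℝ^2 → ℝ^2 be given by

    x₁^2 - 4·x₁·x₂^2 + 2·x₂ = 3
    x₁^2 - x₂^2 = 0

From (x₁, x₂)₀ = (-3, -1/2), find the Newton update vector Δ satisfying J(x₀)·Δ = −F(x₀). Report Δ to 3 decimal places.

At (-3, -1/2): F = (8.000, 8.750).
Jacobian J = [[2·x₁ - 4·x₂^2, -8·x₁·x₂ + 2], [2·x₁, -2·x₂]].
At the point, J = [[-7.000, -10.000], [-6.000, 1.000]] (det J = -67.000).
Solving J·Δ = −F gives Δ = (1.425, -0.198).

(1.425, -0.198)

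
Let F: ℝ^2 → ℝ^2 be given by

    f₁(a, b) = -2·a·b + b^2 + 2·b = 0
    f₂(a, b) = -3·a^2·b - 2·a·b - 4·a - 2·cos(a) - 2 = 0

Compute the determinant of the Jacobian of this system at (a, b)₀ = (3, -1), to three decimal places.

31.693

J = [[-2·b, -2·a + 2·b + 2], [-6·a·b - 2·b + 2·sin(a) - 4, -3·a^2 - 2·a]].
At the point, J = [[2.000, -6.000], [16.28224, -33.000]].
det J = 31.693.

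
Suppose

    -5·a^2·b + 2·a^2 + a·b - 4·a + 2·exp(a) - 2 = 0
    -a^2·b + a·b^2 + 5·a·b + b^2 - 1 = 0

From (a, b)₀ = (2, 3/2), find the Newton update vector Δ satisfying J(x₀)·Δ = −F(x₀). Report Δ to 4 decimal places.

At (2, 3/2): F = (-14.221888, 14.7500).
Jacobian J = [[-10·a·b + 4·a + b + 2·exp(a) - 4, -5·a^2 + a], [-2·a·b + b^2 + 5·b, -a^2 + 2·a·b + 5·a + 2·b]].
At the point, J = [[-9.721888, -18.0000], [3.7500, 15.0000]] (det J = -78.328317).
Solving J·Δ = −F gives Δ = (0.6661, -1.1498).

(0.6661, -1.1498)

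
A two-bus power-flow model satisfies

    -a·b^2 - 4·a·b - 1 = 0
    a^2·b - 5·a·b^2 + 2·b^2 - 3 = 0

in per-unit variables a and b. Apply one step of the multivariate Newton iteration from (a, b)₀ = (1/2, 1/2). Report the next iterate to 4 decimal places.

At (1/2, 1/2): F = (-2.1250, -3.0000).
Jacobian J = [[-b^2 - 4·b, -2·a·b - 4·a], [2·a·b - 5·b^2, a^2 - 10·a·b + 4·b]].
At the point, J = [[-2.2500, -2.5000], [-0.7500, -0.2500]] (det J = -1.3125).
Solving J·Δ = −F gives Δ = (-5.3095, 3.9286).
Then the next iterate is (a, b)₁ = (-4.8095, 4.4286).

(-4.8095, 4.4286)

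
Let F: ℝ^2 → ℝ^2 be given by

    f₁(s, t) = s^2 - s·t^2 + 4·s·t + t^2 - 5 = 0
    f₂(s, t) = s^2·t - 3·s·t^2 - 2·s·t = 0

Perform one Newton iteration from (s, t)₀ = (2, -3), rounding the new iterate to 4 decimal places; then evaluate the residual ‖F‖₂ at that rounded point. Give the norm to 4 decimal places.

At (2, -3): F = (-34.0000, -54.0000).
Jacobian J = [[2·s - t^2 + 4·t, -2·s·t + 4·s + 2·t], [2·s·t - 3·t^2 - 2·t, s^2 - 6·s·t - 2·s]].
At the point, J = [[-17.0000, 14.0000], [-33.0000, 36.0000]] (det J = -150.0000).
Solving J·Δ = −F gives Δ = (-3.1200, -1.3600).
Then the next iterate is (s, t)₁ = (-1.1200, -4.3600).
Re-evaluating at (-1.1200, -4.3600): F = (56.087552, 48.636672), so ‖F‖₂ = 74.2384.

74.2384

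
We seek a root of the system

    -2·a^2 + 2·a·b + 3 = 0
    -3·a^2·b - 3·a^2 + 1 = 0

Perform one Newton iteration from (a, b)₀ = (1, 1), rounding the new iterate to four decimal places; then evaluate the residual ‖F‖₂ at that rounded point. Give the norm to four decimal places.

At (1, 1): F = (3.0000, -5.0000).
Jacobian J = [[-4·a + 2·b, 2·a], [-6·a·b - 6·a, -3·a^2]].
At the point, J = [[-2.0000, 2.0000], [-12.0000, -3.0000]] (det J = 30.0000).
Solving J·Δ = −F gives Δ = (-0.0333, -1.5333).
Then the next iterate is (a, b)₁ = (0.9667, -0.5333).
Re-evaluating at (0.9667, -0.5333): F = (0.0999, -0.308406), so ‖F‖₂ = 0.3242.

0.3242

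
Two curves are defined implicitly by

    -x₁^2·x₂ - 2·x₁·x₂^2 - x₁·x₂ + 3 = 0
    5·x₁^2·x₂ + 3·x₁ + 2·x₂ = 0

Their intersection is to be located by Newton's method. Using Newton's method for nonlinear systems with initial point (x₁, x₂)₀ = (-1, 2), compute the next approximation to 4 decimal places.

At (-1, 2): F = (11.0000, 11.0000).
Jacobian J = [[-2·x₁·x₂ - 2·x₂^2 - x₂, -x₁^2 - 4·x₁·x₂ - x₁], [10·x₁·x₂ + 3, 5·x₁^2 + 2]].
At the point, J = [[-6.0000, 8.0000], [-17.0000, 7.0000]] (det J = 94.0000).
Solving J·Δ = −F gives Δ = (0.1170, -1.2872).
Then the next iterate is (x₁, x₂)₁ = (-0.8830, 0.7128).

(-0.8830, 0.7128)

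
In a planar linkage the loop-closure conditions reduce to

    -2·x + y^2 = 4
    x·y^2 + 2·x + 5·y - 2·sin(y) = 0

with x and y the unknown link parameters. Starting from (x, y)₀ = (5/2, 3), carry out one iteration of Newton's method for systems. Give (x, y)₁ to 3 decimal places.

(0.196, 2.232)

At (5/2, 3): F = (0.000, 42.21776).
Jacobian J = [[-2, 2·y], [y^2 + 2, 2·x·y - 2·cos(y) + 5]].
At the point, J = [[-2.000, 6.000], [11.000, 21.97998]] (det J = -109.95997).
Solving J·Δ = −F gives Δ = (-2.304, -0.768).
Then the next iterate is (x, y)₁ = (0.196, 2.232).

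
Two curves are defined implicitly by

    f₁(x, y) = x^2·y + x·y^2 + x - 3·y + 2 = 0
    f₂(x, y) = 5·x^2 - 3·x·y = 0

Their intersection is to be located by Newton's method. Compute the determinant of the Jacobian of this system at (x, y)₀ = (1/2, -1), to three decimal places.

J = [[2·x·y + y^2 + 1, x^2 + 2·x·y - 3], [10·x - 3·y, -3·x]].
At the point, J = [[1.000, -3.750], [8.000, -1.500]].
det J = 28.500.

28.500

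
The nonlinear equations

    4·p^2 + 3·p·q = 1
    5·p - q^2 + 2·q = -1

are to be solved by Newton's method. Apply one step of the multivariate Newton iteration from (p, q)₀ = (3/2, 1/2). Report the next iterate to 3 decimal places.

(-1.986, 8.681)

At (3/2, 1/2): F = (10.250, 9.250).
Jacobian J = [[8·p + 3·q, 3·p], [5, -2·q + 2]].
At the point, J = [[13.500, 4.500], [5.000, 1.000]] (det J = -9.000).
Solving J·Δ = −F gives Δ = (-3.486, 8.181).
Then the next iterate is (p, q)₁ = (-1.986, 8.681).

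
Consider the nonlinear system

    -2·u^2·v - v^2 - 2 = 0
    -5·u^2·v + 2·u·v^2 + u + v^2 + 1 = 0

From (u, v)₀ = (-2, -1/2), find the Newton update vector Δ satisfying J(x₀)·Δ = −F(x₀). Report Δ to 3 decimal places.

At (-2, -1/2): F = (1.750, 8.250).
Jacobian J = [[-4·u·v, -2·u^2 - 2·v], [-10·u·v + 2·v^2 + 1, -5·u^2 + 4·u·v + 2·v]].
At the point, J = [[-4.000, -7.000], [-8.500, -17.000]] (det J = 8.500).
Solving J·Δ = −F gives Δ = (-3.294, 2.132).

(-3.294, 2.132)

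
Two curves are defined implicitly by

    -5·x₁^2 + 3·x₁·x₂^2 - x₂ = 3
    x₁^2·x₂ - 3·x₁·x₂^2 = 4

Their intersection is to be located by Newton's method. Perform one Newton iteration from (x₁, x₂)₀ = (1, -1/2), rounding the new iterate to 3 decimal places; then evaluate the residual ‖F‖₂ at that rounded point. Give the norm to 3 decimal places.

5.229

At (1, -1/2): F = (-6.750, -5.250).
Jacobian J = [[-10·x₁ + 3·x₂^2, 6·x₁·x₂ - 1], [2·x₁·x₂ - 3·x₂^2, x₁^2 - 6·x₁·x₂]].
At the point, J = [[-9.250, -4.000], [-1.750, 4.000]] (det J = -44.000).
Solving J·Δ = −F gives Δ = (-1.091, 0.835).
Then the next iterate is (x₁, x₂)₁ = (-0.091, 0.335).
Re-evaluating at (-0.091, 0.335): F = (-3.40704, -3.96659), so ‖F‖₂ = 5.229.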